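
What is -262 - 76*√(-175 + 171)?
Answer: -262 - 152*I ≈ -262.0 - 152.0*I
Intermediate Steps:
-262 - 76*√(-175 + 171) = -262 - 152*I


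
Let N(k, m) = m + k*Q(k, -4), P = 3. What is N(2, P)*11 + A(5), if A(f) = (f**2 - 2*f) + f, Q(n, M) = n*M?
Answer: -123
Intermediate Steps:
Q(n, M) = M*n
A(f) = f**2 - f
N(k, m) = m - 4*k**2 (N(k, m) = m + k*(-4*k) = m - 4*k**2)
N(2, P)*11 + A(5) = (3 - 4*2**2)*11 + 5*(-1 + 5) = (3 - 4*4)*11 + 5*4 = (3 - 16)*11 + 20 = -13*11 + 20 = -143 + 20 = -123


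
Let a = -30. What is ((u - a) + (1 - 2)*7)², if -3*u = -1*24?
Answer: 961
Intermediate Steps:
u = 8 (u = -(-1)*24/3 = -⅓*(-24) = 8)
((u - a) + (1 - 2)*7)² = ((8 - 1*(-30)) + (1 - 2)*7)² = ((8 + 30) - 1*7)² = (38 - 7)² = 31² = 961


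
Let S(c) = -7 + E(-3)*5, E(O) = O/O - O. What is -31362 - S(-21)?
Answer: -31375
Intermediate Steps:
E(O) = 1 - O
S(c) = 13 (S(c) = -7 + (1 - 1*(-3))*5 = -7 + (1 + 3)*5 = -7 + 4*5 = -7 + 20 = 13)
-31362 - S(-21) = -31362 - 1*13 = -31362 - 13 = -31375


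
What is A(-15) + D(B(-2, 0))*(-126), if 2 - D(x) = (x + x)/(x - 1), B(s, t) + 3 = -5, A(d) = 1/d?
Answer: -421/15 ≈ -28.067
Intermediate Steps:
B(s, t) = -8 (B(s, t) = -3 - 5 = -8)
D(x) = 2 - 2*x/(-1 + x) (D(x) = 2 - (x + x)/(x - 1) = 2 - 2*x/(-1 + x))
A(-15) + D(B(-2, 0))*(-126) = 1/(-15) - 2/(-1 - 8)*(-126) = -1/15 - 2/(-9)*(-126) = -1/15 - 2*(-1/9)*(-126) = -1/15 + (2/9)*(-126) = -1/15 - 28 = -421/15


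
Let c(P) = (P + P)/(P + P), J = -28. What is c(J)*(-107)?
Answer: -107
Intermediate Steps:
c(P) = 1 (c(P) = (2*P)/((2*P)) = (2*P)*(1/(2*P)) = 1)
c(J)*(-107) = 1*(-107) = -107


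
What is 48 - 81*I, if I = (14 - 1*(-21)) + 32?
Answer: -5379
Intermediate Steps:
I = 67 (I = (14 + 21) + 32 = 35 + 32 = 67)
48 - 81*I = 48 - 81*67 = 48 - 5427 = -5379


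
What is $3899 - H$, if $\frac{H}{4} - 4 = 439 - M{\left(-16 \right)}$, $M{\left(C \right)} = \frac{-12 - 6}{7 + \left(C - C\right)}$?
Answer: $\frac{14817}{7} \approx 2116.7$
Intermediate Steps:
$M{\left(C \right)} = - \frac{18}{7}$ ($M{\left(C \right)} = - \frac{18}{7 + 0} = - \frac{18}{7}$)
$H = \frac{12476}{7}$ ($H = 16 + 4 \left(439 - - \frac{18}{7}\right) = 16 + 4 \left(439 + \frac{18}{7}\right) = 16 + 4 \cdot \frac{3091}{7} = 16 + \frac{12364}{7} = \frac{12476}{7} \approx 1782.3$)
$3899 - H = 3899 - \frac{12476}{7} = \frac{14817}{7}$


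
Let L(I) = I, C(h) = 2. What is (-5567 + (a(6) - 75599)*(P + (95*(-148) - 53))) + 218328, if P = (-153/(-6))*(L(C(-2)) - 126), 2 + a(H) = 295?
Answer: 1301123911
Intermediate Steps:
a(H) = 293 (a(H) = -2 + 295 = 293)
P = -3162 (P = (-153/(-6))*(2 - 126) = -153*(-⅙)*(-124) = (51/2)*(-124) = -3162)
(-5567 + (a(6) - 75599)*(P + (95*(-148) - 53))) + 218328 = (-5567 + (293 - 75599)*(-3162 + (95*(-148) - 53))) + 218328 = (-5567 - 75306*(-3162 + (-14060 - 53))) + 218328 = (-5567 - 75306*(-3162 - 14113)) + 218328 = (-5567 - 75306*(-17275)) + 218328 = (-5567 + 1300911150) + 218328 = 1300905583 + 218328 = 1301123911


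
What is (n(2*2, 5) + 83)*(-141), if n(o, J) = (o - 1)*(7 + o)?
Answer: -16356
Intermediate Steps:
n(o, J) = (-1 + o)*(7 + o)
(n(2*2, 5) + 83)*(-141) = ((-7 + (2*2)**2 + 6*(2*2)) + 83)*(-141) = ((-7 + 4**2 + 6*4) + 83)*(-141) = ((-7 + 16 + 24) + 83)*(-141) = (33 + 83)*(-141) = 116*(-141) = -16356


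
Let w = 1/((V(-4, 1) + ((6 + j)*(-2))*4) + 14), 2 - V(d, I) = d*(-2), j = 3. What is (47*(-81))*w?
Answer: 3807/64 ≈ 59.484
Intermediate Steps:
V(d, I) = 2 + 2*d (V(d, I) = 2 - d*(-2) = 2 - (-2)*d = 2 + 2*d)
w = -1/64 (w = 1/(((2 + 2*(-4)) + ((6 + 3)*(-2))*4) + 14) = 1/(((2 - 8) + (9*(-2))*4) + 14) = 1/((-6 - 18*4) + 14) = 1/((-6 - 72) + 14) = 1/(-78 + 14) = 1/(-64) = -1/64 ≈ -0.015625)
(47*(-81))*w = (47*(-81))*(-1/64) = -3807*(-1/64) = 3807/64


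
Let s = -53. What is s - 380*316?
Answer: -120133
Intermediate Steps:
s - 380*316 = -53 - 380*316 = -53 - 120080 = -120133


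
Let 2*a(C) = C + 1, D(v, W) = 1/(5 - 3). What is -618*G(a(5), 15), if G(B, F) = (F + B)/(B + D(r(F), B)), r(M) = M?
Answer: -22248/7 ≈ -3178.3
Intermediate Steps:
D(v, W) = 1/2
a(C) = 1/2 + C/2 (a(C) = (C + 1)/2 = (1 + C)/2 = 1/2 + C/2)
G(B, F) = (B + F)/(1/2 + B) (G(B, F) = (F + B)/(B + 1/2) = (B + F)/(1/2 + B))
-618*G(a(5), 15) = -1236*((1/2 + (1/2)*5) + 15)/(1 + 2*(1/2 + (1/2)*5)) = -1236*((1/2 + 5/2) + 15)/(1 + 2*(1/2 + 5/2)) = -1236*(3 + 15)/(1 + 2*3) = -1236*18/(1 + 6) = -1236*18/7 = -618*36/7 = -22248/7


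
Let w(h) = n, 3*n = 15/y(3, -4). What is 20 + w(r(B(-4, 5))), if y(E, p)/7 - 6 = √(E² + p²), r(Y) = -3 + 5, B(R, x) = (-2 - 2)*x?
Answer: 1545/77 ≈ 20.065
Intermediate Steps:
B(R, x) = -4*x
r(Y) = 2
y(E, p) = 42 + 7*√(E² + p²)
n = 5/77 (n = (15/(42 + 7*√(3² + (-4)²)))/3 = (15/(42 + 7*√(9 + 16)))/3 = (15/(42 + 7*√25))/3 = (15/(42 + 7*5))/3 = (15/(42 + 35))/3 = (15/77)/3 = (15*(1/77))/3 = (⅓)*(15/77) = 5/77 ≈ 0.064935)
w(h) = 5/77
20 + w(r(B(-4, 5))) = 20 + 5/77 = 1545/77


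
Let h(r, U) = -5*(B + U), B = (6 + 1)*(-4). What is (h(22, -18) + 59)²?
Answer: 83521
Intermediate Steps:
B = -28 (B = 7*(-4) = -28)
h(r, U) = 140 - 5*U (h(r, U) = -5*(-28 + U) = 140 - 5*U)
(h(22, -18) + 59)² = ((140 - 5*(-18)) + 59)² = ((140 + 90) + 59)² = (230 + 59)² = 289² = 83521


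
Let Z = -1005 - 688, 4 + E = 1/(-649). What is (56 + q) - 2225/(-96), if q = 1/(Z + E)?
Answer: 1395221575/17621664 ≈ 79.177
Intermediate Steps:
E = -2597/649 (E = -4 + 1/(-649) = -4 - 1/649 = -2597/649 ≈ -4.0015)
Z = -1693
q = -649/1101354 (q = 1/(-1693 - 2597/649) = 1/(-1101354/649) = -649/1101354 ≈ -0.00058927)
(56 + q) - 2225/(-96) = (56 - 649/1101354) - 2225/(-96) = 61675175/1101354 - 2225*(-1/96) = 61675175/1101354 + 2225/96 = 1395221575/17621664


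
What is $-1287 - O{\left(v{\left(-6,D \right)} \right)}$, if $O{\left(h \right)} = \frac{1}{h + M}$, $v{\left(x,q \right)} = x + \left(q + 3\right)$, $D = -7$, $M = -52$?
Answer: $- \frac{79793}{62} \approx -1287.0$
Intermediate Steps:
$v{\left(x,q \right)} = 3 + q + x$ ($v{\left(x,q \right)} = x + \left(3 + q\right) = 3 + q + x$)
$O{\left(h \right)} = \frac{1}{-52 + h}$ ($O{\left(h \right)} = \frac{1}{h - 52} = \frac{1}{-52 + h}$)
$-1287 - O{\left(v{\left(-6,D \right)} \right)} = -1287 - \frac{1}{-52 - 10} = -1287 - \frac{1}{-62} = -1287 - - \frac{1}{62} = -1287 + \frac{1}{62} = - \frac{79793}{62}$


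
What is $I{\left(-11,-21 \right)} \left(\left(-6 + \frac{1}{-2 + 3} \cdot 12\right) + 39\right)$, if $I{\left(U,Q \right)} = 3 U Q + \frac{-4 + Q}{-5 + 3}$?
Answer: $\frac{63495}{2} \approx 31748.0$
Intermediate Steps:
$I{\left(U,Q \right)} = 2 - \frac{Q}{2} + 3 Q U$ ($I{\left(U,Q \right)} = 3 Q U + \frac{-4 + Q}{-2} = 3 Q U + \left(-4 + Q\right) \left(- \frac{1}{2}\right) = 3 Q U - \left(-2 + \frac{Q}{2}\right) = 2 - \frac{Q}{2} + 3 Q U$)
$I{\left(-11,-21 \right)} \left(\left(-6 + \frac{1}{-2 + 3} \cdot 12\right) + 39\right) = \left(2 - - \frac{21}{2} + 3 \left(-21\right) \left(-11\right)\right) \left(\left(-6 + \frac{1}{-2 + 3} \cdot 12\right) + 39\right) = \left(2 + \frac{21}{2} + 693\right) \left(\left(-6 + 1^{-1} \cdot 12\right) + 39\right) = \frac{1411 \left(\left(-6 + 1 \cdot 12\right) + 39\right)}{2} = \frac{1411 \left(\left(-6 + 12\right) + 39\right)}{2} = \frac{1411 \left(6 + 39\right)}{2} = \frac{1411}{2} \cdot 45 = \frac{63495}{2}$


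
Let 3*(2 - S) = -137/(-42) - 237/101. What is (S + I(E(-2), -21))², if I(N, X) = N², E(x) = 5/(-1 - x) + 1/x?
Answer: 311968048681/647804304 ≈ 481.58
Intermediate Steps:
E(x) = 1/x + 5/(-1 - x) (E(x) = 5/(-1 - x) + 1/x = 1/x + 5/(-1 - x))
S = 21569/12726 (S = 2 - (-137/(-42) - 237/101)/3 = 2 - (-137*(-1/42) - 237*1/101)/3 = 2 - (137/42 - 237/101)/3 = 2 - ⅓*3883/4242 = 2 - 3883/12726 = 21569/12726 ≈ 1.6949)
(S + I(E(-2), -21))² = (21569/12726 + ((1 - 4*(-2))/((-2)*(1 - 2)))²)² = (21569/12726 + (-½*(1 + 8)/(-1))²)² = (21569/12726 + (-½*(-1)*9)²)² = (21569/12726 + (9/2)²)² = (21569/12726 + 81/4)² = (558541/25452)² = 311968048681/647804304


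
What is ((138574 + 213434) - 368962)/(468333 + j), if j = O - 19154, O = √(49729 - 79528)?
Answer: -3807690383/100880901920 + 25431*I*√3311/100880901920 ≈ -0.037744 + 1.4506e-5*I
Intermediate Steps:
O = 3*I*√3311 (O = √(-29799) = 3*I*√3311 ≈ 172.62*I)
j = -19154 + 3*I*√3311 (j = 3*I*√3311 - 19154 = -19154 + 3*I*√3311 ≈ -19154.0 + 172.62*I)
((138574 + 213434) - 368962)/(468333 + j) = ((138574 + 213434) - 368962)/(468333 + (-19154 + 3*I*√3311)) = (352008 - 368962)/(449179 + 3*I*√3311) = -16954/(449179 + 3*I*√3311)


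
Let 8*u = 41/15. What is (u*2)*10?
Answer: 41/6 ≈ 6.8333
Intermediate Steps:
u = 41/120 (u = (41/15)/8 = (41*(1/15))/8 = (⅛)*(41/15) = 41/120 ≈ 0.34167)
(u*2)*10 = ((41/120)*2)*10 = (41/60)*10 = 41/6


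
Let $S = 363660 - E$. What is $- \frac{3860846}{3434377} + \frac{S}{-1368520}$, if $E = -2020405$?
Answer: $- \frac{2694284594085}{940002722408} \approx -2.8663$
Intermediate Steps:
$S = 2384065$ ($S = 363660 - -2020405 = 363660 + 2020405 = 2384065$)
$- \frac{3860846}{3434377} + \frac{S}{-1368520} = - \frac{3860846}{3434377} + \frac{2384065}{-1368520} = \left(-3860846\right) \frac{1}{3434377} + 2384065 \left(- \frac{1}{1368520}\right) = - \frac{3860846}{3434377} - \frac{476813}{273704} = - \frac{2694284594085}{940002722408}$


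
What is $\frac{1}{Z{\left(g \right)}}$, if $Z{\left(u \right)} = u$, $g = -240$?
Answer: $- \frac{1}{240} \approx -0.0041667$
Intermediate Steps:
$\frac{1}{Z{\left(g \right)}} = \frac{1}{-240} = - \frac{1}{240}$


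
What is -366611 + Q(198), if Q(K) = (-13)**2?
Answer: -366442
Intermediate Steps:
Q(K) = 169
-366611 + Q(198) = -366611 + 169 = -366442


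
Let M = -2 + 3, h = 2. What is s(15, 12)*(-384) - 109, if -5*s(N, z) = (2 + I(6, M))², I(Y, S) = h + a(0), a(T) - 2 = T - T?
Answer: 13279/5 ≈ 2655.8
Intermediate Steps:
a(T) = 2 (a(T) = 2 + (T - T) = 2 + 0 = 2)
M = 1
I(Y, S) = 4 (I(Y, S) = 2 + 2 = 4)
s(N, z) = -36/5 (s(N, z) = -(2 + 4)²/5 = -⅕*6² = -⅕*36 = -36/5)
s(15, 12)*(-384) - 109 = -36/5*(-384) - 109 = 13824/5 - 109 = 13279/5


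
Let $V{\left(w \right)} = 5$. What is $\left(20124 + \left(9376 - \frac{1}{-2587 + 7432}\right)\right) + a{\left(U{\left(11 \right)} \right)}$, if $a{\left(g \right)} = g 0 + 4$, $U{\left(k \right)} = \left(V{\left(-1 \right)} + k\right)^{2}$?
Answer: $\frac{142946879}{4845} \approx 29504.0$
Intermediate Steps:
$U{\left(k \right)} = \left(5 + k\right)^{2}$
$a{\left(g \right)} = 4$ ($a{\left(g \right)} = 0 + 4 = 4$)
$\left(20124 + \left(9376 - \frac{1}{-2587 + 7432}\right)\right) + a{\left(U{\left(11 \right)} \right)} = \left(20124 + \left(9376 - \frac{1}{-2587 + 7432}\right)\right) + 4 = \left(20124 + \left(9376 - \frac{1}{4845}\right)\right) + 4 = \left(20124 + \frac{45426719}{4845}\right) + 4 = \frac{142927499}{4845} + 4 = \frac{142946879}{4845}$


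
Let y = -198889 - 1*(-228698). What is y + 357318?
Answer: 387127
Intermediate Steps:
y = 29809 (y = -198889 + 228698 = 29809)
y + 357318 = 29809 + 357318 = 387127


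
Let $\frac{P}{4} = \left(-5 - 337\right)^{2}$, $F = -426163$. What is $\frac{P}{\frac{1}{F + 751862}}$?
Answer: $152380231344$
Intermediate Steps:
$P = 467856$ ($P = 4 \left(-5 - 337\right)^{2} = 4 \left(-342\right)^{2} = 4 \cdot 116964 = 467856$)
$\frac{P}{\frac{1}{F + 751862}} = \frac{467856}{\frac{1}{-426163 + 751862}} = \frac{467856}{\frac{1}{325699}} = 467856 \frac{1}{\frac{1}{325699}} = 467856 \cdot 325699 = 152380231344$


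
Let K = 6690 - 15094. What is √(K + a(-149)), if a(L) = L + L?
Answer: I*√8702 ≈ 93.285*I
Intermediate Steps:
a(L) = 2*L
K = -8404
√(K + a(-149)) = √(-8404 + 2*(-149)) = √(-8404 - 298) = √(-8702) = I*√8702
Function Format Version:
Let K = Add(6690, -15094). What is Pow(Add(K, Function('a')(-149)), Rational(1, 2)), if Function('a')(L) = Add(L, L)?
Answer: Mul(I, Pow(8702, Rational(1, 2))) ≈ Mul(93.285, I)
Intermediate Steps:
Function('a')(L) = Mul(2, L)
K = -8404
Pow(Add(K, Function('a')(-149)), Rational(1, 2)) = Pow(Add(-8404, Mul(2, -149)), Rational(1, 2)) = Pow(Add(-8404, -298), Rational(1, 2)) = Pow(-8702, Rational(1, 2)) = Mul(I, Pow(8702, Rational(1, 2)))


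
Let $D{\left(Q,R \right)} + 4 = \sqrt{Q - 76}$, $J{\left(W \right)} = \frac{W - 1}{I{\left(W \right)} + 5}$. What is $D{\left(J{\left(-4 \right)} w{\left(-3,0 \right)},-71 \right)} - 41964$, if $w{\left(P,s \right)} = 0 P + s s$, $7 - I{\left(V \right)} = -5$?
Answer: $-41968 + 2 i \sqrt{19} \approx -41968.0 + 8.7178 i$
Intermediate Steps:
$I{\left(V \right)} = 12$ ($I{\left(V \right)} = 7 - -5 = 7 + 5 = 12$)
$w{\left(P,s \right)} = s^{2}$ ($w{\left(P,s \right)} = 0 + s^{2} = s^{2}$)
$J{\left(W \right)} = - \frac{1}{17} + \frac{W}{17}$ ($J{\left(W \right)} = \frac{W - 1}{12 + 5} = \frac{-1 + W}{17} = \left(-1 + W\right) \frac{1}{17} = - \frac{1}{17} + \frac{W}{17}$)
$D{\left(Q,R \right)} = -4 + \sqrt{-76 + Q}$ ($D{\left(Q,R \right)} = -4 + \sqrt{Q - 76} = -4 + \sqrt{-76 + Q}$)
$D{\left(J{\left(-4 \right)} w{\left(-3,0 \right)},-71 \right)} - 41964 = \left(-4 + \sqrt{-76 + \left(- \frac{1}{17} + \frac{1}{17} \left(-4\right)\right) 0^{2}}\right) - 41964 = \left(-4 + \sqrt{-76 + \left(- \frac{1}{17} - \frac{4}{17}\right) 0}\right) - 41964 = \left(-4 + \sqrt{-76 - 0}\right) - 41964 = \left(-4 + \sqrt{-76 + 0}\right) - 41964 = \left(-4 + \sqrt{-76}\right) - 41964 = \left(-4 + 2 i \sqrt{19}\right) - 41964 = -41968 + 2 i \sqrt{19}$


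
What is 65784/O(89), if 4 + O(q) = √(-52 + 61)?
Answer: -65784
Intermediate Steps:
O(q) = -1 (O(q) = -4 + √(-52 + 61) = -4 + √9 = -4 + 3 = -1)
65784/O(89) = 65784/(-1) = 65784*(-1) = -65784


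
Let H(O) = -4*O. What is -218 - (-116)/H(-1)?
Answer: -189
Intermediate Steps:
-218 - (-116)/H(-1) = -218 - (-116)/((-4*(-1))) = -218 - (-116)/4 = -218 - 1*(-29) = -218 + 29 = -189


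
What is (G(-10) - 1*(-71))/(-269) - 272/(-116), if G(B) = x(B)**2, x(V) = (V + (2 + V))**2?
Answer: -3028071/7801 ≈ -388.16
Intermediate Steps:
x(V) = (2 + 2*V)**2
G(B) = 16*(1 + B)**4 (G(B) = (4*(1 + B)**2)**2 = 16*(1 + B)**4)
(G(-10) - 1*(-71))/(-269) - 272/(-116) = (16*(1 - 10)**4 - 1*(-71))/(-269) - 272/(-116) = (16*(-9)**4 + 71)*(-1/269) - 272*(-1/116) = (16*6561 + 71)*(-1/269) + 68/29 = (104976 + 71)*(-1/269) + 68/29 = 105047*(-1/269) + 68/29 = -105047/269 + 68/29 = -3028071/7801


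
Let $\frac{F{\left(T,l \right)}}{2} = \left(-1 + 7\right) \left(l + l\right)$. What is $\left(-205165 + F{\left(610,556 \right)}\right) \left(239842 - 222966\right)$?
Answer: $-3237171196$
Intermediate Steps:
$F{\left(T,l \right)} = 24 l$ ($F{\left(T,l \right)} = 2 \left(-1 + 7\right) \left(l + l\right) = 2 \cdot 6 \cdot 2 l = 2 \cdot 12 l = 24 l$)
$\left(-205165 + F{\left(610,556 \right)}\right) \left(239842 - 222966\right) = \left(-205165 + 24 \cdot 556\right) \left(239842 - 222966\right) = \left(-205165 + 13344\right) 16876 = \left(-191821\right) 16876 = -3237171196$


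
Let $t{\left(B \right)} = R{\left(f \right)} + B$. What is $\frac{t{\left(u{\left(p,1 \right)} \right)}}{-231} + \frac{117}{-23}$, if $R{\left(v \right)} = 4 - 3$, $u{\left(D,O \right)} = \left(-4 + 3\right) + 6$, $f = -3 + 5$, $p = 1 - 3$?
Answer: $- \frac{9055}{1771} \approx -5.1129$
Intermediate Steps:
$p = -2$
$f = 2$
$u{\left(D,O \right)} = 5$ ($u{\left(D,O \right)} = -1 + 6 = 5$)
$R{\left(v \right)} = 1$ ($R{\left(v \right)} = 4 - 3 = 1$)
$t{\left(B \right)} = 1 + B$
$\frac{t{\left(u{\left(p,1 \right)} \right)}}{-231} + \frac{117}{-23} = \frac{1 + 5}{-231} + \frac{117}{-23} = 6 \left(- \frac{1}{231}\right) + 117 \left(- \frac{1}{23}\right) = - \frac{2}{77} - \frac{117}{23} = - \frac{9055}{1771}$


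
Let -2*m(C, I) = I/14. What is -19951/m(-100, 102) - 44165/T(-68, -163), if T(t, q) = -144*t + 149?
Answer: 2774408059/506991 ≈ 5472.3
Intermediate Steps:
T(t, q) = 149 - 144*t
m(C, I) = -I/28 (m(C, I) = -I/(2*14) = -I/28)
-19951/m(-100, 102) - 44165/T(-68, -163) = -19951/((-1/28*102)) - 44165/(149 - 144*(-68)) = -19951/(-51/14) - 44165/(149 + 9792) = -19951*(-14/51) - 44165/9941 = 279314/51 - 44165*1/9941 = 279314/51 - 44165/9941 = 2774408059/506991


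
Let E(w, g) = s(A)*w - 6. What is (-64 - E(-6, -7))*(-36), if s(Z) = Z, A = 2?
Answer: 1656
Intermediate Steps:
E(w, g) = -6 + 2*w (E(w, g) = 2*w - 6 = -6 + 2*w)
(-64 - E(-6, -7))*(-36) = (-64 - (-6 + 2*(-6)))*(-36) = (-64 - (-6 - 12))*(-36) = (-64 - 1*(-18))*(-36) = (-64 + 18)*(-36) = -46*(-36) = 1656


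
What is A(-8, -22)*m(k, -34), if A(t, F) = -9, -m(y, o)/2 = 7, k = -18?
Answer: 126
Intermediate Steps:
m(y, o) = -14 (m(y, o) = -2*7 = -14)
A(-8, -22)*m(k, -34) = -9*(-14) = 126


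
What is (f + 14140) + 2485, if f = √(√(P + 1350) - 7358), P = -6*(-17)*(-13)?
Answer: 16625 + √(-7358 + 2*√6) ≈ 16625.0 + 85.75*I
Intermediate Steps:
P = -1326 (P = 102*(-13) = -1326)
f = √(-7358 + 2*√6) (f = √(√(-1326 + 1350) - 7358) = √(√24 - 7358) = √(2*√6 - 7358) = √(-7358 + 2*√6) ≈ 85.75*I)
(f + 14140) + 2485 = (√(-7358 + 2*√6) + 14140) + 2485 = (14140 + √(-7358 + 2*√6)) + 2485 = 16625 + √(-7358 + 2*√6)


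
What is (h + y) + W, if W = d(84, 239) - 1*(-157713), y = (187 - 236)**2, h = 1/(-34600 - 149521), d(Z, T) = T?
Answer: 29524354712/184121 ≈ 1.6035e+5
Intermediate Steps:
h = -1/184121 (h = 1/(-184121) = -1/184121 ≈ -5.4312e-6)
y = 2401 (y = (-49)**2 = 2401)
W = 157952 (W = 239 - 1*(-157713) = 239 + 157713 = 157952)
(h + y) + W = (-1/184121 + 2401) + 157952 = 442074520/184121 + 157952 = 29524354712/184121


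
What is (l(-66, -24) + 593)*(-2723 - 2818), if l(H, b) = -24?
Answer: -3152829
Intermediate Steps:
(l(-66, -24) + 593)*(-2723 - 2818) = (-24 + 593)*(-2723 - 2818) = 569*(-5541) = -3152829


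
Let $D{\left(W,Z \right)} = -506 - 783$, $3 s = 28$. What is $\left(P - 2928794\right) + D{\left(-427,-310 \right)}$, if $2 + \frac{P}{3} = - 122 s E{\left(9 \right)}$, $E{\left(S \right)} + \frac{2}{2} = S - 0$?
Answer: $-2957417$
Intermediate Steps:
$s = \frac{28}{3}$ ($s = \frac{1}{3} \cdot 28 = \frac{28}{3} \approx 9.3333$)
$E{\left(S \right)} = -1 + S$ ($E{\left(S \right)} = -1 + \left(S - 0\right) = -1 + \left(S + 0\right) = -1 + S$)
$D{\left(W,Z \right)} = -1289$ ($D{\left(W,Z \right)} = -506 - 783 = -1289$)
$P = -27334$ ($P = -6 + 3 \left(-122\right) \frac{28}{3} \left(-1 + 9\right) = -6 + 3 \left(\left(- \frac{3416}{3}\right) 8\right) = -6 + 3 \left(- \frac{27328}{3}\right) = -6 - 27328 = -27334$)
$\left(P - 2928794\right) + D{\left(-427,-310 \right)} = \left(-27334 - 2928794\right) - 1289 = -2956128 - 1289 = -2957417$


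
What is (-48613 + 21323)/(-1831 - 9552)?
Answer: 27290/11383 ≈ 2.3974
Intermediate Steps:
(-48613 + 21323)/(-1831 - 9552) = -27290/(-11383) = -27290*(-1/11383) = 27290/11383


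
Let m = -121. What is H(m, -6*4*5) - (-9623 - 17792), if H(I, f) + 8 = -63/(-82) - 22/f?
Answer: 67423561/2460 ≈ 27408.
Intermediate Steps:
H(I, f) = -593/82 - 22/f (H(I, f) = -8 + (-63/(-82) - 22/f) = -8 + (-63*(-1/82) - 22/f) = -8 + (63/82 - 22/f) = -593/82 - 22/f)
H(m, -6*4*5) - (-9623 - 17792) = (-593/82 - 22/(-6*4*5)) - (-9623 - 17792) = (-593/82 - 22/((-24*5))) - 1*(-27415) = (-593/82 - 22/(-120)) + 27415 = (-593/82 - 22*(-1/120)) + 27415 = (-593/82 + 11/60) + 27415 = -17339/2460 + 27415 = 67423561/2460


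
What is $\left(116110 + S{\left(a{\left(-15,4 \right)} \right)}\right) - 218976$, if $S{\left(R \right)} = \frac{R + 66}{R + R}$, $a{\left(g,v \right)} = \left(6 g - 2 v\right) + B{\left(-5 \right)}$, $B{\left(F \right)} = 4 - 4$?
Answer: $- \frac{5040426}{49} \approx -1.0287 \cdot 10^{5}$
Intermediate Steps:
$B{\left(F \right)} = 0$ ($B{\left(F \right)} = 4 - 4 = 0$)
$a{\left(g,v \right)} = - 2 v + 6 g$ ($a{\left(g,v \right)} = \left(6 g - 2 v\right) + 0 = \left(- 2 v + 6 g\right) + 0 = - 2 v + 6 g$)
$S{\left(R \right)} = \frac{66 + R}{2 R}$
$\left(116110 + S{\left(a{\left(-15,4 \right)} \right)}\right) - 218976 = \left(116110 + \frac{66 + \left(\left(-2\right) 4 + 6 \left(-15\right)\right)}{2 \left(\left(-2\right) 4 + 6 \left(-15\right)\right)}\right) - 218976 = \left(116110 + \frac{66 - 98}{2 \left(-8 - 90\right)}\right) - 218976 = \left(116110 + \frac{66 - 98}{2 \left(-98\right)}\right) - 218976 = \left(116110 + \frac{1}{2} \left(- \frac{1}{98}\right) \left(-32\right)\right) - 218976 = \left(116110 + \frac{8}{49}\right) - 218976 = \frac{5689398}{49} - 218976 = - \frac{5040426}{49}$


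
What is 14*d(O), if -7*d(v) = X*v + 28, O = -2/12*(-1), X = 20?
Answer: -188/3 ≈ -62.667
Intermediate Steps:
O = 1/6 (O = -2*1/12*(-1) = -1/6*(-1) = 1/6 ≈ 0.16667)
d(v) = -4 - 20*v/7 (d(v) = -(20*v + 28)/7 = -(28 + 20*v)/7 = -4 - 20*v/7)
14*d(O) = 14*(-4 - 20/7*1/6) = 14*(-4 - 10/21) = 14*(-94/21) = -188/3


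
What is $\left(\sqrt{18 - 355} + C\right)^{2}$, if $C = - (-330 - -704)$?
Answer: $\left(374 - i \sqrt{337}\right)^{2} \approx 1.3954 \cdot 10^{5} - 13731.0 i$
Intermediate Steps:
$C = -374$ ($C = - (-330 + 704) = \left(-1\right) 374 = -374$)
$\left(\sqrt{18 - 355} + C\right)^{2} = \left(\sqrt{18 - 355} - 374\right)^{2} = \left(\sqrt{-337} - 374\right)^{2} = \left(i \sqrt{337} - 374\right)^{2} = \left(-374 + i \sqrt{337}\right)^{2}$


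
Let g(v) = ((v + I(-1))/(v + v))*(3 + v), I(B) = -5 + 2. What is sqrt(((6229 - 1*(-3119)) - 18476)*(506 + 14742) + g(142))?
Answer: I*sqrt(2806499583011)/142 ≈ 11798.0*I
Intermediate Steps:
I(B) = -3
g(v) = (-3 + v)*(3 + v)/(2*v) (g(v) = ((v - 3)/(v + v))*(3 + v) = ((-3 + v)/((2*v)))*(3 + v) = ((-3 + v)*(1/(2*v)))*(3 + v) = ((-3 + v)/(2*v))*(3 + v) = (-3 + v)*(3 + v)/(2*v))
sqrt(((6229 - 1*(-3119)) - 18476)*(506 + 14742) + g(142)) = sqrt(((6229 - 1*(-3119)) - 18476)*(506 + 14742) + (1/2)*(-9 + 142**2)/142) = sqrt(((6229 + 3119) - 18476)*15248 + (1/2)*(1/142)*(-9 + 20164)) = sqrt((9348 - 18476)*15248 + (1/2)*(1/142)*20155) = sqrt(-9128*15248 + 20155/284) = sqrt(-139183744 + 20155/284) = sqrt(-39528163141/284) = I*sqrt(2806499583011)/142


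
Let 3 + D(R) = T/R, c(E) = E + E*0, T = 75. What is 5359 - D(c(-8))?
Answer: 42971/8 ≈ 5371.4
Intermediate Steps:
c(E) = E (c(E) = E + 0 = E)
D(R) = -3 + 75/R
5359 - D(c(-8)) = 5359 - (-3 + 75/(-8)) = 5359 - (-3 + 75*(-⅛)) = 5359 - (-3 - 75/8) = 5359 - 1*(-99/8) = 5359 + 99/8 = 42971/8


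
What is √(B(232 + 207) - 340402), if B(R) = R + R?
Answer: 2*I*√84881 ≈ 582.69*I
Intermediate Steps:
B(R) = 2*R
√(B(232 + 207) - 340402) = √(2*(232 + 207) - 340402) = √(2*439 - 340402) = √(878 - 340402) = √(-339524) = 2*I*√84881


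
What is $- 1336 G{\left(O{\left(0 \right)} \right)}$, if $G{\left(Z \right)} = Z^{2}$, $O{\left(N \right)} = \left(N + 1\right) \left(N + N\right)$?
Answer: $0$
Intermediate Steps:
$O{\left(N \right)} = 2 N \left(1 + N\right)$ ($O{\left(N \right)} = \left(1 + N\right) 2 N = 2 N \left(1 + N\right)$)
$- 1336 G{\left(O{\left(0 \right)} \right)} = - 1336 \left(2 \cdot 0 \left(1 + 0\right)\right)^{2} = - 1336 \left(2 \cdot 0 \cdot 1\right)^{2} = - 1336 \cdot 0^{2} = \left(-1336\right) 0 = 0$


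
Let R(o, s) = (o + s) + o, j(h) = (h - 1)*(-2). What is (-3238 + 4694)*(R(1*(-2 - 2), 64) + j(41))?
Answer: -34944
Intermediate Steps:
j(h) = 2 - 2*h (j(h) = (-1 + h)*(-2) = 2 - 2*h)
R(o, s) = s + 2*o
(-3238 + 4694)*(R(1*(-2 - 2), 64) + j(41)) = (-3238 + 4694)*((64 + 2*(1*(-2 - 2))) + (2 - 2*41)) = 1456*((64 + 2*(1*(-4))) + (2 - 82)) = 1456*((64 + 2*(-4)) - 80) = 1456*((64 - 8) - 80) = 1456*(56 - 80) = 1456*(-24) = -34944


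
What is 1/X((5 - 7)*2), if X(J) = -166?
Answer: -1/166 ≈ -0.0060241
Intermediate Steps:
1/X((5 - 7)*2) = 1/(-166) = -1/166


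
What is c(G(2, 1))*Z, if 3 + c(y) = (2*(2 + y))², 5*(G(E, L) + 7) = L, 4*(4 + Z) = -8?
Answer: -13374/25 ≈ -534.96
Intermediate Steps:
Z = -6 (Z = -4 + (¼)*(-8) = -4 - 2 = -6)
G(E, L) = -7 + L/5
c(y) = -3 + (4 + 2*y)² (c(y) = -3 + (2*(2 + y))² = -3 + (4 + 2*y)²)
c(G(2, 1))*Z = (-3 + 4*(2 + (-7 + (⅕)*1))²)*(-6) = (-3 + 4*(2 + (-7 + ⅕))²)*(-6) = (-3 + 4*(2 - 34/5)²)*(-6) = (-3 + 4*(-24/5)²)*(-6) = (-3 + 4*(576/25))*(-6) = (-3 + 2304/25)*(-6) = (2229/25)*(-6) = -13374/25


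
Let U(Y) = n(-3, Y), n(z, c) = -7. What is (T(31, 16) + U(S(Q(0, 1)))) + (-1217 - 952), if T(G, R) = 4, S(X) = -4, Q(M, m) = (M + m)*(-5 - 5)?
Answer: -2172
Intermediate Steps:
Q(M, m) = -10*M - 10*m (Q(M, m) = (M + m)*(-10) = -10*M - 10*m)
U(Y) = -7
(T(31, 16) + U(S(Q(0, 1)))) + (-1217 - 952) = (4 - 7) + (-1217 - 952) = -3 - 2169 = -2172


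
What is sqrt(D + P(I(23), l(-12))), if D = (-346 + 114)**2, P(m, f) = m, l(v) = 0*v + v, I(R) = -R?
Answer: sqrt(53801) ≈ 231.95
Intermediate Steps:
l(v) = v (l(v) = 0 + v = v)
D = 53824 (D = (-232)**2 = 53824)
sqrt(D + P(I(23), l(-12))) = sqrt(53824 - 1*23) = sqrt(53824 - 23) = sqrt(53801)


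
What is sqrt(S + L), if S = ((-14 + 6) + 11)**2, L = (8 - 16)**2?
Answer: sqrt(73) ≈ 8.5440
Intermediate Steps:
L = 64 (L = (-8)**2 = 64)
S = 9 (S = (-8 + 11)**2 = 3**2 = 9)
sqrt(S + L) = sqrt(9 + 64) = sqrt(73)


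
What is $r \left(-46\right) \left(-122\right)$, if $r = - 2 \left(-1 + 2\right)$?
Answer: $-11224$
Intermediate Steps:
$r = -2$ ($r = \left(-2\right) 1 = -2$)
$r \left(-46\right) \left(-122\right) = \left(-2\right) \left(-46\right) \left(-122\right) = 92 \left(-122\right) = -11224$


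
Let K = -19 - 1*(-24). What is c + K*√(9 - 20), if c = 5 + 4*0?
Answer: 5 + 5*I*√11 ≈ 5.0 + 16.583*I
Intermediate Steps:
K = 5 (K = -19 + 24 = 5)
c = 5 (c = 5 + 0 = 5)
c + K*√(9 - 20) = 5 + 5*√(9 - 20) = 5 + 5*√(-11) = 5 + 5*(I*√11) = 5 + 5*I*√11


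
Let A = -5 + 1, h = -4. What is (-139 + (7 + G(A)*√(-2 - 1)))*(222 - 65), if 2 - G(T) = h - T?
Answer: -20724 + 314*I*√3 ≈ -20724.0 + 543.86*I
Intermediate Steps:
A = -4
G(T) = 6 + T (G(T) = 2 - (-4 - T) = 2 + (4 + T) = 6 + T)
(-139 + (7 + G(A)*√(-2 - 1)))*(222 - 65) = (-139 + (7 + (6 - 4)*√(-2 - 1)))*(222 - 65) = (-139 + (7 + 2*√(-3)))*157 = (-139 + (7 + 2*(I*√3)))*157 = (-139 + (7 + 2*I*√3))*157 = (-132 + 2*I*√3)*157 = -20724 + 314*I*√3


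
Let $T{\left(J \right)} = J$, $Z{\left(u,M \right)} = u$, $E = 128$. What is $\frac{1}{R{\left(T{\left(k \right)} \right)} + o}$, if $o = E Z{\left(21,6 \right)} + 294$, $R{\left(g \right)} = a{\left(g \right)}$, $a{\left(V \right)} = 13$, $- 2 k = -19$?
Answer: $\frac{1}{2995} \approx 0.00033389$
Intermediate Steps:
$k = \frac{19}{2}$ ($k = \left(- \frac{1}{2}\right) \left(-19\right) = \frac{19}{2} \approx 9.5$)
$R{\left(g \right)} = 13$
$o = 2982$ ($o = 128 \cdot 21 + 294 = 2688 + 294 = 2982$)
$\frac{1}{R{\left(T{\left(k \right)} \right)} + o} = \frac{1}{13 + 2982} = \frac{1}{2995}$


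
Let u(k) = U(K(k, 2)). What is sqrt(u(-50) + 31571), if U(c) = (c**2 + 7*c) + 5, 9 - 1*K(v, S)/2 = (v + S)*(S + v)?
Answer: sqrt(21067546) ≈ 4589.9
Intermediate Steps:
K(v, S) = 18 - 2*(S + v)**2 (K(v, S) = 18 - 2*(v + S)*(S + v) = 18 - 2*(S + v)*(S + v) = 18 - 2*(S + v)**2)
U(c) = 5 + c**2 + 7*c
u(k) = 131 + (18 - 2*(2 + k)**2)**2 - 14*(2 + k)**2 (u(k) = 5 + (18 - 2*(2 + k)**2)**2 + 7*(18 - 2*(2 + k)**2) = 5 + (18 - 2*(2 + k)**2)**2 + (126 - 14*(2 + k)**2) = 131 + (18 - 2*(2 + k)**2)**2 - 14*(2 + k)**2)
sqrt(u(-50) + 31571) = sqrt((131 - 14*(2 - 50)**2 + 4*(-9 + (2 - 50)**2)**2) + 31571) = sqrt((131 - 14*(-48)**2 + 4*(-9 + (-48)**2)**2) + 31571) = sqrt((131 - 14*2304 + 4*(-9 + 2304)**2) + 31571) = sqrt((131 - 32256 + 4*2295**2) + 31571) = sqrt((131 - 32256 + 4*5267025) + 31571) = sqrt((131 - 32256 + 21068100) + 31571) = sqrt(21035975 + 31571) = sqrt(21067546)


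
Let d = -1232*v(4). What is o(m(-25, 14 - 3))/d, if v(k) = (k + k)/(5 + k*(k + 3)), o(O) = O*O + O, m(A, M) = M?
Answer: -99/224 ≈ -0.44196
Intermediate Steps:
o(O) = O + O² (o(O) = O² + O = O + O²)
v(k) = 2*k/(5 + k*(3 + k)) (v(k) = (2*k)/(5 + k*(3 + k)) = 2*k/(5 + k*(3 + k)))
d = -896/3 (d = -2464*4/(5 + 4² + 3*4) = -2464*4/(5 + 16 + 12) = -2464*4/33 = -1232*8/33 = -896/3 ≈ -298.67)
o(m(-25, 14 - 3))/d = ((14 - 3)*(1 + (14 - 3)))/(-896/3) = (11*(1 + 11))*(-3/896) = (11*12)*(-3/896) = 132*(-3/896) = -99/224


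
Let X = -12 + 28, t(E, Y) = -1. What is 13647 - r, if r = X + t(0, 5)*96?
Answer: 13727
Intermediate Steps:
X = 16
r = -80 (r = 16 - 1*96 = 16 - 96 = -80)
13647 - r = 13647 - 1*(-80) = 13647 + 80 = 13727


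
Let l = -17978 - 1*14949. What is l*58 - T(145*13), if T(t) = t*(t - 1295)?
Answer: -3021916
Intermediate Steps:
T(t) = t*(-1295 + t)
l = -32927 (l = -17978 - 14949 = -32927)
l*58 - T(145*13) = -32927*58 - 145*13*(-1295 + 145*13) = -1909766 - 1885*(-1295 + 1885) = -1909766 - 1885*590 = -1909766 - 1*1112150 = -1909766 - 1112150 = -3021916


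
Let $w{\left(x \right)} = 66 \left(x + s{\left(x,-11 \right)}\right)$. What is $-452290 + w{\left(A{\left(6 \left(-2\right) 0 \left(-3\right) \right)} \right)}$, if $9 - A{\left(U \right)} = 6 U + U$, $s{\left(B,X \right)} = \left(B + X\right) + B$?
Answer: $-451234$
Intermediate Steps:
$s{\left(B,X \right)} = X + 2 B$
$A{\left(U \right)} = 9 - 7 U$ ($A{\left(U \right)} = 9 - \left(6 U + U\right) = 9 - 7 U$)
$w{\left(x \right)} = -726 + 198 x$ ($w{\left(x \right)} = 66 \left(x + \left(-11 + 2 x\right)\right) = 66 \left(-11 + 3 x\right) = -726 + 198 x$)
$-452290 + w{\left(A{\left(6 \left(-2\right) 0 \left(-3\right) \right)} \right)} = -452290 - \left(726 - 198 \left(9 - 7 \cdot 6 \left(-2\right) 0 \left(-3\right)\right)\right) = -452290 - \left(726 - 198 \left(9 - 7 \left(-12\right) 0 \left(-3\right)\right)\right) = -452290 - \left(726 - 198 \left(9 - 7 \cdot 0 \left(-3\right)\right)\right) = -452290 - \left(726 - 198 \left(9 - 0\right)\right) = -452290 - \left(726 - 198 \left(9 + 0\right)\right) = -452290 + \left(-726 + 198 \cdot 9\right) = -452290 + \left(-726 + 1782\right) = -452290 + 1056 = -451234$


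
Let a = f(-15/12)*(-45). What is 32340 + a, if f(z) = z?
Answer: 129585/4 ≈ 32396.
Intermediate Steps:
a = 225/4 (a = -15/12*(-45) = -15*1/12*(-45) = -5/4*(-45) = 225/4 ≈ 56.250)
32340 + a = 32340 + 225/4 = 129585/4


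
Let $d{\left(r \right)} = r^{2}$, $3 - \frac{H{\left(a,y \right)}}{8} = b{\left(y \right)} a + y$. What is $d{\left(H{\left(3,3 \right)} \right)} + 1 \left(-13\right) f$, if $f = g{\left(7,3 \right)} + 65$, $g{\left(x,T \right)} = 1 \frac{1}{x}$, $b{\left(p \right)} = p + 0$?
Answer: $\frac{30360}{7} \approx 4337.1$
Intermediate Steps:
$b{\left(p \right)} = p$
$H{\left(a,y \right)} = 24 - 8 y - 8 a y$ ($H{\left(a,y \right)} = 24 - 8 \left(y a + y\right) = 24 - 8 \left(a y + y\right) = 24 - 8 \left(y + a y\right) = 24 - \left(8 y + 8 a y\right) = 24 - 8 y - 8 a y$)
$g{\left(x,T \right)} = \frac{1}{x}$
$f = \frac{456}{7}$ ($f = \frac{1}{7} + 65 = \frac{456}{7} \approx 65.143$)
$d{\left(H{\left(3,3 \right)} \right)} + 1 \left(-13\right) f = \left(24 - 24 - 24 \cdot 3\right)^{2} + 1 \left(-13\right) \frac{456}{7} = \left(24 - 24 - 72\right)^{2} - \frac{5928}{7} = \left(-72\right)^{2} - \frac{5928}{7} = 5184 - \frac{5928}{7} = \frac{30360}{7}$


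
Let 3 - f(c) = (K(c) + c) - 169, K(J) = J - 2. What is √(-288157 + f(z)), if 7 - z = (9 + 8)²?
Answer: I*√287419 ≈ 536.12*I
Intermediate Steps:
K(J) = -2 + J
z = -282 (z = 7 - (9 + 8)² = 7 - 1*17² = 7 - 1*289 = 7 - 289 = -282)
f(c) = 174 - 2*c (f(c) = 3 - (((-2 + c) + c) - 169) = 3 - ((-2 + 2*c) - 169) = 3 - (-171 + 2*c) = 3 + (171 - 2*c) = 174 - 2*c)
√(-288157 + f(z)) = √(-288157 + (174 - 2*(-282))) = √(-288157 + (174 + 564)) = √(-288157 + 738) = √(-287419) = I*√287419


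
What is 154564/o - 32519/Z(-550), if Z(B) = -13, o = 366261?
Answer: 11912450791/4761393 ≈ 2501.9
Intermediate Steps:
154564/o - 32519/Z(-550) = 154564/366261 - 32519/(-13) = 154564*(1/366261) - 32519*(-1/13) = 154564/366261 + 32519/13 = 11912450791/4761393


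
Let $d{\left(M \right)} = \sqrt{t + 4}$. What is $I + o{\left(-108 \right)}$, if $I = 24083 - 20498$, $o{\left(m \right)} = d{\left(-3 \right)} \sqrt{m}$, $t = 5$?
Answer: $3585 + 18 i \sqrt{3} \approx 3585.0 + 31.177 i$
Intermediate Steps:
$d{\left(M \right)} = 3$ ($d{\left(M \right)} = \sqrt{5 + 4} = \sqrt{9} = 3$)
$o{\left(m \right)} = 3 \sqrt{m}$
$I = 3585$
$I + o{\left(-108 \right)} = 3585 + 3 \sqrt{-108} = 3585 + 3 \cdot 6 i \sqrt{3} = 3585 + 18 i \sqrt{3}$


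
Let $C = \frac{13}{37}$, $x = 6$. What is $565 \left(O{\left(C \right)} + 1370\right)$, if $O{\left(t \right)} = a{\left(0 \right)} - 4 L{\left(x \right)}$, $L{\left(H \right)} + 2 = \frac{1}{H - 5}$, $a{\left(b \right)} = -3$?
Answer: $774615$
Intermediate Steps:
$L{\left(H \right)} = -2 + \frac{1}{-5 + H}$ ($L{\left(H \right)} = -2 + \frac{1}{H - 5} = -2 + \frac{1}{-5 + H}$)
$C = \frac{13}{37}$ ($C = 13 \cdot \frac{1}{37} = \frac{13}{37} \approx 0.35135$)
$O{\left(t \right)} = 1$ ($O{\left(t \right)} = -3 - 4 \frac{11 - 12}{-5 + 6} = -3 - 4 \frac{11 - 12}{1} = -3 - 4 \cdot 1 \left(-1\right) = -3 - -4 = -3 + 4 = 1$)
$565 \left(O{\left(C \right)} + 1370\right) = 565 \left(1 + 1370\right) = 565 \cdot 1371 = 774615$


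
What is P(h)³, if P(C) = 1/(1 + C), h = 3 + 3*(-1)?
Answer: 1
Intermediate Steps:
h = 0 (h = 3 - 3 = 0)
P(h)³ = (1/(1 + 0))³ = (1/1)³ = 1³ = 1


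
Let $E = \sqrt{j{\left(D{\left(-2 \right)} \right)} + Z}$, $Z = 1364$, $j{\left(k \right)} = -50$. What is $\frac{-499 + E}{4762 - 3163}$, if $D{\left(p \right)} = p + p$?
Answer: $- \frac{499}{1599} + \frac{\sqrt{146}}{533} \approx -0.2894$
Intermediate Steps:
$D{\left(p \right)} = 2 p$
$E = 3 \sqrt{146}$ ($E = \sqrt{-50 + 1364} = \sqrt{1314} = 3 \sqrt{146} \approx 36.249$)
$\frac{-499 + E}{4762 - 3163} = \frac{-499 + 3 \sqrt{146}}{4762 - 3163} = \frac{-499 + 3 \sqrt{146}}{1599} = \left(-499 + 3 \sqrt{146}\right) \frac{1}{1599} = - \frac{499}{1599} + \frac{\sqrt{146}}{533}$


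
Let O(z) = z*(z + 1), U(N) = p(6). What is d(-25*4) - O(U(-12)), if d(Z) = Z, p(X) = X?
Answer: -142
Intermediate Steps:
U(N) = 6
O(z) = z*(1 + z)
d(-25*4) - O(U(-12)) = -25*4 - 6*(1 + 6) = -100 - 6*7 = -100 - 1*42 = -100 - 42 = -142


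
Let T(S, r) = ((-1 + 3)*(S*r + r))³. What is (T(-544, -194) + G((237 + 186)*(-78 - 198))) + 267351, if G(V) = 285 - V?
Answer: 9351788269677888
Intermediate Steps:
T(S, r) = (2*r + 2*S*r)³ (T(S, r) = (2*(r + S*r))³ = (2*r + 2*S*r)³)
(T(-544, -194) + G((237 + 186)*(-78 - 198))) + 267351 = (8*(-194)³*(1 - 544)³ + (285 - (237 + 186)*(-78 - 198))) + 267351 = (8*(-7301384)*(-543)³ + (285 - 423*(-276))) + 267351 = (8*(-7301384)*(-160103007) + (285 - 1*(-116748))) + 267351 = (9351788269293504 + (285 + 116748)) + 267351 = (9351788269293504 + 117033) + 267351 = 9351788269410537 + 267351 = 9351788269677888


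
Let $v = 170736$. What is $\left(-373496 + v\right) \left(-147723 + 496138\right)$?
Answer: $-70644625400$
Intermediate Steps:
$\left(-373496 + v\right) \left(-147723 + 496138\right) = \left(-373496 + 170736\right) \left(-147723 + 496138\right) = \left(-202760\right) 348415 = -70644625400$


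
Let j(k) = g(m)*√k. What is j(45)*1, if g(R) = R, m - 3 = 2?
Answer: 15*√5 ≈ 33.541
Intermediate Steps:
m = 5 (m = 3 + 2 = 5)
j(k) = 5*√k
j(45)*1 = (5*√45)*1 = (5*(3*√5))*1 = (15*√5)*1 = 15*√5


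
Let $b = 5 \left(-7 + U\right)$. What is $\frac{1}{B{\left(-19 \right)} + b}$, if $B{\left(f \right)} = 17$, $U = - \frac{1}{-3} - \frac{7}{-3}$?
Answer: $- \frac{3}{14} \approx -0.21429$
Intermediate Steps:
$U = \frac{8}{3}$ ($U = \left(-1\right) \left(- \frac{1}{3}\right) - - \frac{7}{3} = \frac{1}{3} + \frac{7}{3} = \frac{8}{3} \approx 2.6667$)
$b = - \frac{65}{3}$ ($b = 5 \left(-7 + \frac{8}{3}\right) = 5 \left(- \frac{13}{3}\right) = - \frac{65}{3} \approx -21.667$)
$\frac{1}{B{\left(-19 \right)} + b} = \frac{1}{17 - \frac{65}{3}} = \frac{1}{- \frac{14}{3}} = - \frac{3}{14}$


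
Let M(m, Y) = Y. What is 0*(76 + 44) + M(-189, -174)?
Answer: -174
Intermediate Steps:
0*(76 + 44) + M(-189, -174) = 0*(76 + 44) - 174 = 0*120 - 174 = 0 - 174 = -174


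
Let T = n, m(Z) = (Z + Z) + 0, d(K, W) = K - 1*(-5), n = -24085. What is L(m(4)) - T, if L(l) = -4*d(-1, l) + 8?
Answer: 24077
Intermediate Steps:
d(K, W) = 5 + K (d(K, W) = K + 5 = 5 + K)
m(Z) = 2*Z (m(Z) = 2*Z + 0 = 2*Z)
T = -24085
L(l) = -8 (L(l) = -4*(5 - 1) + 8 = -4*4 + 8 = -16 + 8 = -8)
L(m(4)) - T = -8 - 1*(-24085) = -8 + 24085 = 24077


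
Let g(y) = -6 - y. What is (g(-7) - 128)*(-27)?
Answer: 3429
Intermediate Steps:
(g(-7) - 128)*(-27) = ((-6 - 1*(-7)) - 128)*(-27) = ((-6 + 7) - 128)*(-27) = (1 - 128)*(-27) = -127*(-27) = 3429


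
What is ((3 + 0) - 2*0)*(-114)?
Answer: -342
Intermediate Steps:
((3 + 0) - 2*0)*(-114) = (3 + 0)*(-114) = 3*(-114) = -342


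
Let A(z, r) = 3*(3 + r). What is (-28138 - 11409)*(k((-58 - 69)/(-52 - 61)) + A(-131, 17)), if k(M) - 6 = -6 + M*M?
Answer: -30936392143/12769 ≈ -2.4228e+6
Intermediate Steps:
A(z, r) = 9 + 3*r
k(M) = M² (k(M) = 6 + (-6 + M*M) = 6 + (-6 + M²) = M²)
(-28138 - 11409)*(k((-58 - 69)/(-52 - 61)) + A(-131, 17)) = (-28138 - 11409)*(((-58 - 69)/(-52 - 61))² + (9 + 3*17)) = -39547*((-127/(-113))² + (9 + 51)) = -39547*((-127*(-1/113))² + 60) = -39547*((127/113)² + 60) = -39547*(16129/12769 + 60) = -39547*782269/12769 = -30936392143/12769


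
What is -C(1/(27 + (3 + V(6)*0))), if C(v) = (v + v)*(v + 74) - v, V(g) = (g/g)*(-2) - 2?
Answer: -1103/225 ≈ -4.9022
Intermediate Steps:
V(g) = -4 (V(g) = 1*(-2) - 2 = -2 - 2 = -4)
C(v) = -v + 2*v*(74 + v) (C(v) = (2*v)*(74 + v) - v = 2*v*(74 + v) - v = -v + 2*v*(74 + v))
-C(1/(27 + (3 + V(6)*0))) = -(147 + 2/(27 + (3 - 4*0)))/(27 + (3 - 4*0)) = -(147 + 2/(27 + (3 + 0)))/(27 + (3 + 0)) = -(147 + 2/(27 + 3))/(27 + 3) = -(147 + 2/30)/30 = -(147 + 2*(1/30))/30 = -(147 + 1/15)/30 = -2206/(30*15) = -1*1103/225 = -1103/225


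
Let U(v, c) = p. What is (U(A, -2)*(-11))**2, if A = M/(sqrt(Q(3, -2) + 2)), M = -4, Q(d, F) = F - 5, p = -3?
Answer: 1089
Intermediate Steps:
Q(d, F) = -5 + F
A = 4*I*sqrt(5)/5 (A = -4/sqrt((-5 - 2) + 2) = -4/sqrt(-7 + 2) = -4*(-I*sqrt(5)/5) = -(-4)*I*sqrt(5)/5 = 4*I*sqrt(5)/5 ≈ 1.7889*I)
U(v, c) = -3
(U(A, -2)*(-11))**2 = (-3*(-11))**2 = 33**2 = 1089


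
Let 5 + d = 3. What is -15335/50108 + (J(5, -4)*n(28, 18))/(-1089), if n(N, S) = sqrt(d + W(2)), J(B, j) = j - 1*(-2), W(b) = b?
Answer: -15335/50108 ≈ -0.30604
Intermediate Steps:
d = -2 (d = -5 + 3 = -2)
J(B, j) = 2 + j (J(B, j) = j + 2 = 2 + j)
n(N, S) = 0 (n(N, S) = sqrt(-2 + 2) = sqrt(0) = 0)
-15335/50108 + (J(5, -4)*n(28, 18))/(-1089) = -15335/50108 + ((2 - 4)*0)/(-1089) = -15335*1/50108 - 2*0*(-1/1089) = -15335/50108 + 0*(-1/1089) = -15335/50108 + 0 = -15335/50108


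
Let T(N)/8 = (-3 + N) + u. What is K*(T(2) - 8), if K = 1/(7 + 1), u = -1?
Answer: -3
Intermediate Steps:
K = ⅛ (K = 1/8 = ⅛ ≈ 0.12500)
T(N) = -32 + 8*N (T(N) = 8*((-3 + N) - 1) = 8*(-4 + N) = -32 + 8*N)
K*(T(2) - 8) = ((-32 + 8*2) - 8)/8 = ((-32 + 16) - 8)/8 = (-16 - 8)/8 = (⅛)*(-24) = -3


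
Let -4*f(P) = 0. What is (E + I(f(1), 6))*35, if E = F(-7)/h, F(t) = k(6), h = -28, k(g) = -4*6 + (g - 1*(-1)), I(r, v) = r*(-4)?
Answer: 85/4 ≈ 21.250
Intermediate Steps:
f(P) = 0 (f(P) = -¼*0 = 0)
I(r, v) = -4*r
k(g) = -23 + g (k(g) = -24 + (g + 1) = -24 + (1 + g) = -23 + g)
F(t) = -17 (F(t) = -23 + 6 = -17)
E = 17/28 (E = -17/(-28) = -17*(-1/28) = 17/28 ≈ 0.60714)
(E + I(f(1), 6))*35 = (17/28 - 4*0)*35 = (17/28 + 0)*35 = (17/28)*35 = 85/4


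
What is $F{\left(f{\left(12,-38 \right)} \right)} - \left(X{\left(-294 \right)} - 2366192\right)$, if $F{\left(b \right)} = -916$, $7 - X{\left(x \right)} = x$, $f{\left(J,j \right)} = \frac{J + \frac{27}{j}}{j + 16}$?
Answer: $2364975$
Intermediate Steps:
$f{\left(J,j \right)} = \frac{J + \frac{27}{j}}{16 + j}$
$X{\left(x \right)} = 7 - x$
$F{\left(f{\left(12,-38 \right)} \right)} - \left(X{\left(-294 \right)} - 2366192\right) = -916 - \left(\left(7 - -294\right) - 2366192\right) = -916 - \left(\left(7 + 294\right) - 2366192\right) = -916 - \left(301 - 2366192\right) = -916 - -2365891 = -916 + 2365891 = 2364975$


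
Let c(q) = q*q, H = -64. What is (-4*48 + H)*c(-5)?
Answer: -6400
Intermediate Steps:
c(q) = q**2
(-4*48 + H)*c(-5) = (-4*48 - 64)*(-5)**2 = (-192 - 64)*25 = -256*25 = -6400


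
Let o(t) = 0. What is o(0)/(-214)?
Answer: 0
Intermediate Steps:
o(0)/(-214) = 0/(-214) = 0*(-1/214) = 0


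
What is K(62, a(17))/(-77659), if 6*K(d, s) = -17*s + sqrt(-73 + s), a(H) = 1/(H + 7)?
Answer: 17/11182896 - I*sqrt(10506)/5591448 ≈ 1.5202e-6 - 1.8331e-5*I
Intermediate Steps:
a(H) = 1/(7 + H)
K(d, s) = -17*s/6 + sqrt(-73 + s)/6 (K(d, s) = (-17*s + sqrt(-73 + s))/6 = (sqrt(-73 + s) - 17*s)/6 = -17*s/6 + sqrt(-73 + s)/6)
K(62, a(17))/(-77659) = (-17/(6*(7 + 17)) + sqrt(-73 + 1/(7 + 17))/6)/(-77659) = (-17/6/24 + sqrt(-73 + 1/24)/6)*(-1/77659) = (-17/6*1/24 + sqrt(-73 + 1/24)/6)*(-1/77659) = (-17/144 + sqrt(-1751/24)/6)*(-1/77659) = (-17/144 + (I*sqrt(10506)/12)/6)*(-1/77659) = (-17/144 + I*sqrt(10506)/72)*(-1/77659) = 17/11182896 - I*sqrt(10506)/5591448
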